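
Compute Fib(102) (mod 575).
376

Matrix identity: Q^n = [[F_(n+1), F_n], [F_n, F_(n-1)]] with Q = [[1,1],[1,0]].
n = 102 = 1100110₂. Square-and-multiply, entries mod 575:
Q^1 = [[1,1],[1,0]]
Q^3 = (Q^1)²·Q = [[3,2],[2,1]]
Q^6 = (Q^3)² = [[13,8],[8,5]]
Q^12 = (Q^6)² = [[233,144],[144,89]]
Q^25 = (Q^12)²·Q = [[68,275],[275,368]]
Q^51 = (Q^25)²·Q = [[49,324],[324,300]]
Q^102 = (Q^51)² = [[427,376],[376,51]]
F_102 mod 575 = Q^102[0][1] = 376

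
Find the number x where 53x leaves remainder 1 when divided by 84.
65

gcd(53, 84) = 1, so the inverse exists.
Extended Euclidean algorithm on (84, 53):
84 = 1 × 53 + 31  ⟹  31 = (1)·84 + (-1)·53
53 = 1 × 31 + 22  ⟹  22 = (-1)·84 + (2)·53
31 = 1 × 22 + 9  ⟹  9 = (2)·84 + (-3)·53
22 = 2 × 9 + 4  ⟹  4 = (-5)·84 + (8)·53
9 = 2 × 4 + 1  ⟹  1 = (12)·84 + (-19)·53
So (-19)·53 ≡ 1 (mod 84), i.e. 53^(-1) ≡ -19 ≡ 65 (mod 84).
Check: 53 × 65 = 3445 ≡ 1 (mod 84)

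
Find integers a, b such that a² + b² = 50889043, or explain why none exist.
Not possible

Factorization: 50889043 = 83^3 × 89
By Fermat: n is sum of two squares iff every prime p ≡ 3 (mod 4) appears to even power.
Prime(s) ≡ 3 (mod 4) with odd exponent: [(83, 3)]
Therefore 50889043 cannot be expressed as a² + b².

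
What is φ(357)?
192

357 = 3 × 7 × 17
φ(n) = n × ∏(1 - 1/p) for each prime p dividing n
φ(357) = 357 × (1 - 1/3) × (1 - 1/7) × (1 - 1/17) = 192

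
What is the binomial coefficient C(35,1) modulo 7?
0

Using Lucas' theorem:
Write n=35 and k=1 in base 7:
n in base 7: [5, 0]
k in base 7: [0, 1]
C(35,1) mod 7 = ∏ C(n_i, k_i) mod 7
Digit binomials (mod 7): C(5,0) = 1; C(0,1) = 0 (k_i > n_i)
Product: 1 × 0 = 0 ≡ 0 (mod 7)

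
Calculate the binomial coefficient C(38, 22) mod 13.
11

Using Lucas' theorem:
Write n=38 and k=22 in base 13:
n in base 13: [2, 12]
k in base 13: [1, 9]
C(38,22) mod 13 = ∏ C(n_i, k_i) mod 13
Digit binomials (mod 13): C(2,1) = 2; C(12,9) = 220 ≡ 12
Product: 2 × 12 = 24 ≡ 11 (mod 13)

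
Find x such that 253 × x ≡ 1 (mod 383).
109

gcd(253, 383) = 1, so the inverse exists.
Extended Euclidean algorithm on (383, 253):
383 = 1 × 253 + 130  ⟹  130 = (1)·383 + (-1)·253
253 = 1 × 130 + 123  ⟹  123 = (-1)·383 + (2)·253
130 = 1 × 123 + 7  ⟹  7 = (2)·383 + (-3)·253
123 = 17 × 7 + 4  ⟹  4 = (-35)·383 + (53)·253
7 = 1 × 4 + 3  ⟹  3 = (37)·383 + (-56)·253
4 = 1 × 3 + 1  ⟹  1 = (-72)·383 + (109)·253
So (109)·253 ≡ 1 (mod 383), i.e. 253^(-1) ≡ 109 (mod 383).
Check: 253 × 109 = 27577 ≡ 1 (mod 383)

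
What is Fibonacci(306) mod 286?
272

Matrix identity: Q^n = [[F_(n+1), F_n], [F_n, F_(n-1)]] with Q = [[1,1],[1,0]].
n = 306 = 100110010₂. Square-and-multiply, entries mod 286:
Q^1 = [[1,1],[1,0]]
Q^2 = (Q^1)² = [[2,1],[1,1]]
Q^4 = (Q^2)² = [[5,3],[3,2]]
Q^9 = (Q^4)²·Q = [[55,34],[34,21]]
Q^19 = (Q^9)²·Q = [[187,177],[177,10]]
Q^38 = (Q^19)² = [[232,263],[263,255]]
Q^76 = (Q^38)² = [[13,239],[239,60]]
Q^153 = (Q^76)²·Q = [[91,90],[90,1]]
Q^306 = (Q^153)² = [[79,272],[272,93]]
F_306 mod 286 = Q^306[0][1] = 272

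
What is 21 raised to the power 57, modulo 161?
42

Repeated squaring. Binary of 57 = 111001.
21^1 ≡ 21 (mod 161); 21^2 ≡ 119 (mod 161); 21^4 ≡ 154 (mod 161); 21^8 ≡ 49 (mod 161); 21^16 ≡ 147 (mod 161); 21^32 ≡ 35 (mod 161)
21^57 = 21^1 × 21^8 × 21^16 × 21^32 ≡ 42 (mod 161)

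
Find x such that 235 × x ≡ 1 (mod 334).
307

gcd(235, 334) = 1, so the inverse exists.
Extended Euclidean algorithm on (334, 235):
334 = 1 × 235 + 99  ⟹  99 = (1)·334 + (-1)·235
235 = 2 × 99 + 37  ⟹  37 = (-2)·334 + (3)·235
99 = 2 × 37 + 25  ⟹  25 = (5)·334 + (-7)·235
37 = 1 × 25 + 12  ⟹  12 = (-7)·334 + (10)·235
25 = 2 × 12 + 1  ⟹  1 = (19)·334 + (-27)·235
So (-27)·235 ≡ 1 (mod 334), i.e. 235^(-1) ≡ -27 ≡ 307 (mod 334).
Check: 235 × 307 = 72145 ≡ 1 (mod 334)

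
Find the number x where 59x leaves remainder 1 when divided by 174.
59

gcd(59, 174) = 1, so the inverse exists.
Extended Euclidean algorithm on (174, 59):
174 = 2 × 59 + 56  ⟹  56 = (1)·174 + (-2)·59
59 = 1 × 56 + 3  ⟹  3 = (-1)·174 + (3)·59
56 = 18 × 3 + 2  ⟹  2 = (19)·174 + (-56)·59
3 = 1 × 2 + 1  ⟹  1 = (-20)·174 + (59)·59
So (59)·59 ≡ 1 (mod 174), i.e. 59^(-1) ≡ 59 (mod 174).
Check: 59 × 59 = 3481 ≡ 1 (mod 174)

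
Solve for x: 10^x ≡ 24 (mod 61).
3

Baby-step giant-step with step n = ⌈√61⌉ = 8.
Baby steps 10^j mod 61 (j:value) for j=0..7: 0:1, 1:10, 2:39, 3:24, 4:57, 5:21, 6:27, 7:26.
h = 24 is already in the table at j=3, so x = 3.
Check: 10^3 ≡ 24 (mod 61).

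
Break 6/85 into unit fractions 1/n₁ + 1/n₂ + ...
1/15 + 1/255

Greedy algorithm:
6/85: ceiling(85/6) = 15, use 1/15
1/255: ceiling(255/1) = 255, use 1/255
Result: 6/85 = 1/15 + 1/255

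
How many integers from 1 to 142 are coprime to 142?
70

142 = 2 × 71
φ(n) = n × ∏(1 - 1/p) for each prime p dividing n
φ(142) = 142 × (1 - 1/2) × (1 - 1/71) = 70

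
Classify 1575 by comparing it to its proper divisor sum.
abundant

Proper divisors of 1575: sum = 1 + 3 + 5 + 7 + 9 + 15 + 21 + 25 + ... + 175 + 225 + 315 + 525 (17 divisors) = 1649
Since 1649 > 1575, 1575 is abundant.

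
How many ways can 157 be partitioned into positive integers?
80630964769

p(n) counts ways to write n as a sum of positive integers (order ignored).
Euler's pentagonal recurrence: p(k) = p(k-1) + p(k-2) - p(k-5) - p(k-7) + p(k-12) + p(k-15) - ... (offsets j(3j∓1)/2, signs ++--, p(0)=1, p(<0)=0).
DP table for k = 0..156: p(0)=1, p(1)=1, p(2)=2, p(3)=3, p(4)=5, p(5)=7, p(6)=11, p(7)=15, p(8)=22, p(9)=30, p(10)=42, p(11)=56, p(12)=77, p(13)=101, p(14)=135, p(15)=176, p(16)=231, p(17)=297, p(18)=385, p(19)=490, p(20)=627, p(21)=792, p(22)=1002, p(23)=1255, p(24)=1575, p(25)=1958, p(26)=2436, p(27)=3010, p(28)=3718, p(29)=4565, p(30)=5604, p(31)=6842, p(32)=8349, p(33)=10143, p(34)=12310, p(35)=14883, p(36)=17977, p(37)=21637, p(38)=26015, p(39)=31185, p(40)=37338, p(41)=44583, p(42)=53174, p(43)=63261, p(44)=75175, p(45)=89134, p(46)=105558, p(47)=124754, p(48)=147273, p(49)=173525, p(50)=204226, p(51)=239943, p(52)=281589, p(53)=329931, p(54)=386155, p(55)=451276, p(56)=526823, p(57)=614154, p(58)=715220, p(59)=831820, p(60)=966467, p(61)=1121505, p(62)=1300156, p(63)=1505499, p(64)=1741630, p(65)=2012558, p(66)=2323520, p(67)=2679689, p(68)=3087735, p(69)=3554345, p(70)=4087968, p(71)=4697205, p(72)=5392783, p(73)=6185689, p(74)=7089500, p(75)=8118264, p(76)=9289091, p(77)=10619863, p(78)=12132164, p(79)=13848650, p(80)=15796476, p(81)=18004327, p(82)=20506255, p(83)=23338469, p(84)=26543660, p(85)=30167357, p(86)=34262962, p(87)=38887673, p(88)=44108109, p(89)=49995925, p(90)=56634173, p(91)=64112359, p(92)=72533807, p(93)=82010177, p(94)=92669720, p(95)=104651419, p(96)=118114304, p(97)=133230930, p(98)=150198136, p(99)=169229875, p(100)=190569292, p(101)=214481126, p(102)=241265379, p(103)=271248950, p(104)=304801365, p(105)=342325709, p(106)=384276336, p(107)=431149389, p(108)=483502844, p(109)=541946240, p(110)=607163746, p(111)=679903203, p(112)=761002156, p(113)=851376628, p(114)=952050665, p(115)=1064144451, p(116)=1188908248, p(117)=1327710076, p(118)=1482074143, p(119)=1653668665, p(120)=1844349560, p(121)=2056148051, p(122)=2291320912, p(123)=2552338241, p(124)=2841940500, p(125)=3163127352, p(126)=3519222692, p(127)=3913864295, p(128)=4351078600, p(129)=4835271870, p(130)=5371315400, p(131)=5964539504, p(132)=6620830889, p(133)=7346629512, p(134)=8149040695, p(135)=9035836076, p(136)=10015581680, p(137)=11097645016, p(138)=12292341831, p(139)=13610949895, p(140)=15065878135, p(141)=16670689208, p(142)=18440293320, p(143)=20390982757, p(144)=22540654445, p(145)=24908858009, p(146)=27517052599, p(147)=30388671978, p(148)=33549419497, p(149)=37027355200, p(150)=40853235313, p(151)=45060624582, p(152)=49686288421, p(153)=54770336324, p(154)=60356673280, p(155)=66493182097, p(156)=73232243759.
Final step: p(157) = p(156) + p(155) - p(152) - p(150) + p(145) + p(142) - p(135) - p(131) + p(122) + p(117) - p(106) - p(100) + p(87) + p(80) - p(65) - p(57) + p(40) + p(31) - p(12) - p(2)
= 73232243759 + 66493182097 - 49686288421 - 40853235313 + 24908858009 + 18440293320 - 9035836076 - 5964539504 + 2291320912 + 1327710076 - 384276336 - 190569292 + 38887673 + 15796476 - 2012558 - 614154 + 37338 + 6842 - 77 - 2
= 80630964769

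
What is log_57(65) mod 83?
56

Baby-step giant-step with step n = ⌈√83⌉ = 10.
Baby steps 57^j mod 83 (j:value) for j=0..9: 0:1, 1:57, 2:12, 3:20, 4:61, 5:74, 6:68, 7:58, 8:69, 9:32.
Giant-step multiplier: 57^(-10) ≡ 57^(82-10) = 57^72 ≡ 41 (mod 83).
Giant steps γ_i = 65·41^i mod 83: γ_0=65, γ_1=9, γ_2=37, γ_3=23, γ_4=30, γ_5=68 (in table at j=6).
x = i·n + j = 5·10 + 6 = 56.
Check: 57^56 ≡ 65 (mod 83).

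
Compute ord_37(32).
36

37 is prime, so ord(32) divides φ(37) = 36.
Divisors of 36: 1, 2, 3, 4, 6, 9, 12, 18, 36.
Repeated squaring: 32^1 ≡ 32, 32^2 ≡ 25, 32^4 ≡ 33, 32^8 ≡ 16, 32^16 ≡ 34, 32^32 ≡ 9 (mod 37).
Test 32^d mod 37 for each divisor d in increasing order:
32^1 ≡ 32
32^2 ≡ 25
32^3 = 32^2·32^1 ≡ 23
32^4 ≡ 33
32^6 = 32^4·32^2 ≡ 11
32^9 = 32^8·32^1 ≡ 31
32^12 = 32^8·32^4 ≡ 10
32^18 = 32^16·32^2 ≡ 36
32^36 = 32^32·32^4 ≡ 1  ← first divisor giving 1
The order is 36.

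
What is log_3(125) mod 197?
139

Baby-step giant-step with step n = ⌈√197⌉ = 15.
Baby steps 3^j mod 197 (j:value) for j=0..14: 0:1, 1:3, 2:9, 3:27, 4:81, 5:46, 6:138, 7:20, 8:60, 9:180, 10:146, 11:44, 12:132, 13:2, 14:6.
Giant-step multiplier: 3^(-15) ≡ 3^(196-15) = 3^181 ≡ 11 (mod 197).
Giant steps γ_i = 125·11^i mod 197: γ_0=125, γ_1=193, γ_2=153, γ_3=107, γ_4=192, γ_5=142, γ_6=183, γ_7=43, γ_8=79, γ_9=81 (in table at j=4).
x = i·n + j = 9·15 + 4 = 139.
Check: 3^139 ≡ 125 (mod 197).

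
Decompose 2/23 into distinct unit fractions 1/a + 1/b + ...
1/12 + 1/276

Greedy algorithm:
2/23: ceiling(23/2) = 12, use 1/12
1/276: ceiling(276/1) = 276, use 1/276
Result: 2/23 = 1/12 + 1/276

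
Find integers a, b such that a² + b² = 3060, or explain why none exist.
12² + 54² (a=12, b=54)

Factorization: 3060 = 2^2 × 3^2 × 5 × 17
By Fermat: n is sum of two squares iff every prime p ≡ 3 (mod 4) appears to even power.
All primes ≡ 3 (mod 4) appear to even power.
Search a = 0, 1, 2, … for 3060 - a² a perfect square: first hit at a = 12: 3060 - 144 = 2916 = 54².
3060 = 12² + 54² = 144 + 2916 ✓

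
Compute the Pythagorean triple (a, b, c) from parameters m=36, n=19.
(935, 1368, 1657)

Euclid's formula: a = m² - n², b = 2mn, c = m² + n²
m = 36, n = 19
a = 36² - 19² = 1296 - 361 = 935
b = 2 × 36 × 19 = 1368
c = 36² + 19² = 1296 + 361 = 1657
Verification: 935² + 1368² = 874225 + 1871424 = 2745649 = 1657² ✓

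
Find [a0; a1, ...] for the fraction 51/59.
[0; 1, 6, 2, 1, 2]

Euclidean algorithm steps:
51 = 0 × 59 + 51
59 = 1 × 51 + 8
51 = 6 × 8 + 3
8 = 2 × 3 + 2
3 = 1 × 2 + 1
2 = 2 × 1 + 0
Continued fraction: [0; 1, 6, 2, 1, 2]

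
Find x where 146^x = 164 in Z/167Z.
67

Baby-step giant-step with step n = ⌈√167⌉ = 13.
Baby steps 146^j mod 167 (j:value) for j=0..12: 0:1, 1:146, 2:107, 3:91, 4:93, 5:51, 6:98, 7:113, 8:132, 9:67, 10:96, 11:155, 12:85.
Giant-step multiplier: 146^(-13) ≡ 146^(166-13) = 146^153 ≡ 106 (mod 167).
Giant steps γ_i = 164·106^i mod 167: γ_0=164, γ_1=16, γ_2=26, γ_3=84, γ_4=53, γ_5=107 (in table at j=2).
x = i·n + j = 5·13 + 2 = 67.
Check: 146^67 ≡ 164 (mod 167).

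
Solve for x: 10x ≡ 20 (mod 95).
x ≡ 2 (mod 19)

gcd(10, 95) = 5, which divides 20, so solutions exist.
Divide through by 5: 2x ≡ 4 (mod 19).
Find 2^(-1) mod 19 by the extended Euclidean algorithm:
19 = 9 × 2 + 1  ⟹  1 = (1)·19 + (-9)·2
So (-9)·2 ≡ 1 (mod 19), i.e. 2^(-1) ≡ -9 ≡ 10 (mod 19).
x ≡ 10 × 4 = 40 ≡ 2 (mod 19).
Check: 10 × 2 = 20 ≡ 20 (mod 95).
x ≡ 2 (mod 19), giving 5 solutions mod 95.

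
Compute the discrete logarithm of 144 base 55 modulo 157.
52

Baby-step giant-step with step n = ⌈√157⌉ = 13.
Baby steps 55^j mod 157 (j:value) for j=0..12: 0:1, 1:55, 2:42, 3:112, 4:37, 5:151, 6:141, 7:62, 8:113, 9:92, 10:36, 11:96, 12:99.
Giant-step multiplier: 55^(-13) ≡ 55^(156-13) = 55^143 ≡ 135 (mod 157).
Giant steps γ_i = 144·135^i mod 157: γ_0=144, γ_1=129, γ_2=145, γ_3=107, γ_4=1 (in table at j=0).
x = i·n + j = 4·13 + 0 = 52.
Check: 55^52 ≡ 144 (mod 157).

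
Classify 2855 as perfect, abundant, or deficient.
deficient

Proper divisors of 2855: sum = 1 + 5 + 571 = 577
Since 577 < 2855, 2855 is deficient.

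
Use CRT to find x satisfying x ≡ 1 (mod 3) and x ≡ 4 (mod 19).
4

Using Chinese Remainder Theorem:
M = 3 × 19 = 57
M1 = 19, M2 = 3
y1 = 19^(-1) mod 3 = 1
y2 = 3^(-1) mod 19 = 13
x = (1×19×1 + 4×3×13) mod 57 = 4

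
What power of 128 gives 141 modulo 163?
111

Baby-step giant-step with step n = ⌈√163⌉ = 13.
Baby steps 128^j mod 163 (j:value) for j=0..12: 0:1, 1:128, 2:84, 3:157, 4:47, 5:148, 6:36, 7:44, 8:90, 9:110, 10:62, 11:112, 12:155.
Giant-step multiplier: 128^(-13) ≡ 128^(162-13) = 128^149 ≡ 124 (mod 163).
Giant steps γ_i = 141·124^i mod 163: γ_0=141, γ_1=43, γ_2=116, γ_3=40, γ_4=70, γ_5=41, γ_6=31, γ_7=95, γ_8=44 (in table at j=7).
x = i·n + j = 8·13 + 7 = 111.
Check: 128^111 ≡ 141 (mod 163).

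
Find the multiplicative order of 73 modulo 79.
39

79 is prime, so ord(73) divides φ(79) = 78.
Divisors of 78: 1, 2, 3, 6, 13, 26, 39, 78.
Repeated squaring: 73^1 ≡ 73, 73^2 ≡ 36, 73^4 ≡ 32, 73^8 ≡ 76, 73^16 ≡ 9, 73^32 ≡ 2, 73^64 ≡ 4 (mod 79).
Test 73^d mod 79 for each divisor d in increasing order:
73^1 ≡ 73
73^2 ≡ 36
73^3 = 73^2·73^1 ≡ 21
73^6 = 73^4·73^2 ≡ 46
73^13 = 73^8·73^4·73^1 ≡ 23
73^26 = 73^16·73^8·73^2 ≡ 55
73^39 = 73^32·73^4·73^2·73^1 ≡ 1  ← first divisor giving 1
The order is 39.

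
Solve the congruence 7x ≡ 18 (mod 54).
x ≡ 18 (mod 54)

gcd(7, 54) = 1, which divides 18, so solutions exist.
Find 7^(-1) mod 54 by the extended Euclidean algorithm:
54 = 7 × 7 + 5  ⟹  5 = (1)·54 + (-7)·7
7 = 1 × 5 + 2  ⟹  2 = (-1)·54 + (8)·7
5 = 2 × 2 + 1  ⟹  1 = (3)·54 + (-23)·7
So (-23)·7 ≡ 1 (mod 54), i.e. 7^(-1) ≡ -23 ≡ 31 (mod 54).
x ≡ 31 × 18 = 558 ≡ 18 (mod 54).
Check: 7 × 18 = 126 ≡ 18 (mod 54).
Unique solution: x ≡ 18 (mod 54)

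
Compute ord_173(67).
86

173 is prime, so ord(67) divides φ(173) = 172.
Divisors of 172: 1, 2, 4, 43, 86, 172.
Repeated squaring: 67^1 ≡ 67, 67^2 ≡ 164, 67^4 ≡ 81, 67^8 ≡ 160, 67^16 ≡ 169, 67^32 ≡ 16, 67^64 ≡ 83, 67^128 ≡ 142 (mod 173).
Test 67^d mod 173 for each divisor d in increasing order:
67^1 ≡ 67
67^2 ≡ 164
67^4 ≡ 81
67^43 = 67^32·67^8·67^2·67^1 ≡ 172
67^86 = 67^64·67^16·67^4·67^2 ≡ 1  ← first divisor giving 1
The order is 86.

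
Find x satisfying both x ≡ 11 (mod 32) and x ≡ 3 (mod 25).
203

Using Chinese Remainder Theorem:
M = 32 × 25 = 800
M1 = 25, M2 = 32
y1 = 25^(-1) mod 32 = 9
y2 = 32^(-1) mod 25 = 18
x = (11×25×9 + 3×32×18) mod 800 = 203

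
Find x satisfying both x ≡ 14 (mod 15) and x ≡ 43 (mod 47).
419

Using Chinese Remainder Theorem:
M = 15 × 47 = 705
M1 = 47, M2 = 15
y1 = 47^(-1) mod 15 = 8
y2 = 15^(-1) mod 47 = 22
x = (14×47×8 + 43×15×22) mod 705 = 419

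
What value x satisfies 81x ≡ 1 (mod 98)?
23

gcd(81, 98) = 1, so the inverse exists.
Extended Euclidean algorithm on (98, 81):
98 = 1 × 81 + 17  ⟹  17 = (1)·98 + (-1)·81
81 = 4 × 17 + 13  ⟹  13 = (-4)·98 + (5)·81
17 = 1 × 13 + 4  ⟹  4 = (5)·98 + (-6)·81
13 = 3 × 4 + 1  ⟹  1 = (-19)·98 + (23)·81
So (23)·81 ≡ 1 (mod 98), i.e. 81^(-1) ≡ 23 (mod 98).
Check: 81 × 23 = 1863 ≡ 1 (mod 98)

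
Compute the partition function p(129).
4835271870

p(n) counts ways to write n as a sum of positive integers (order ignored).
Euler's pentagonal recurrence: p(k) = p(k-1) + p(k-2) - p(k-5) - p(k-7) + p(k-12) + p(k-15) - ... (offsets j(3j∓1)/2, signs ++--, p(0)=1, p(<0)=0).
DP table for k = 0..128: p(0)=1, p(1)=1, p(2)=2, p(3)=3, p(4)=5, p(5)=7, p(6)=11, p(7)=15, p(8)=22, p(9)=30, p(10)=42, p(11)=56, p(12)=77, p(13)=101, p(14)=135, p(15)=176, p(16)=231, p(17)=297, p(18)=385, p(19)=490, p(20)=627, p(21)=792, p(22)=1002, p(23)=1255, p(24)=1575, p(25)=1958, p(26)=2436, p(27)=3010, p(28)=3718, p(29)=4565, p(30)=5604, p(31)=6842, p(32)=8349, p(33)=10143, p(34)=12310, p(35)=14883, p(36)=17977, p(37)=21637, p(38)=26015, p(39)=31185, p(40)=37338, p(41)=44583, p(42)=53174, p(43)=63261, p(44)=75175, p(45)=89134, p(46)=105558, p(47)=124754, p(48)=147273, p(49)=173525, p(50)=204226, p(51)=239943, p(52)=281589, p(53)=329931, p(54)=386155, p(55)=451276, p(56)=526823, p(57)=614154, p(58)=715220, p(59)=831820, p(60)=966467, p(61)=1121505, p(62)=1300156, p(63)=1505499, p(64)=1741630, p(65)=2012558, p(66)=2323520, p(67)=2679689, p(68)=3087735, p(69)=3554345, p(70)=4087968, p(71)=4697205, p(72)=5392783, p(73)=6185689, p(74)=7089500, p(75)=8118264, p(76)=9289091, p(77)=10619863, p(78)=12132164, p(79)=13848650, p(80)=15796476, p(81)=18004327, p(82)=20506255, p(83)=23338469, p(84)=26543660, p(85)=30167357, p(86)=34262962, p(87)=38887673, p(88)=44108109, p(89)=49995925, p(90)=56634173, p(91)=64112359, p(92)=72533807, p(93)=82010177, p(94)=92669720, p(95)=104651419, p(96)=118114304, p(97)=133230930, p(98)=150198136, p(99)=169229875, p(100)=190569292, p(101)=214481126, p(102)=241265379, p(103)=271248950, p(104)=304801365, p(105)=342325709, p(106)=384276336, p(107)=431149389, p(108)=483502844, p(109)=541946240, p(110)=607163746, p(111)=679903203, p(112)=761002156, p(113)=851376628, p(114)=952050665, p(115)=1064144451, p(116)=1188908248, p(117)=1327710076, p(118)=1482074143, p(119)=1653668665, p(120)=1844349560, p(121)=2056148051, p(122)=2291320912, p(123)=2552338241, p(124)=2841940500, p(125)=3163127352, p(126)=3519222692, p(127)=3913864295, p(128)=4351078600.
Final step: p(129) = p(128) + p(127) - p(124) - p(122) + p(117) + p(114) - p(107) - p(103) + p(94) + p(89) - p(78) - p(72) + p(59) + p(52) - p(37) - p(29) + p(12) + p(3)
= 4351078600 + 3913864295 - 2841940500 - 2291320912 + 1327710076 + 952050665 - 431149389 - 271248950 + 92669720 + 49995925 - 12132164 - 5392783 + 831820 + 281589 - 21637 - 4565 + 77 + 3
= 4835271870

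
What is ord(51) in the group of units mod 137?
136

137 is prime, so ord(51) divides φ(137) = 136.
Divisors of 136: 1, 2, 4, 8, 17, 34, 68, 136.
Repeated squaring: 51^1 ≡ 51, 51^2 ≡ 135, 51^4 ≡ 4, 51^8 ≡ 16, 51^16 ≡ 119, 51^32 ≡ 50, 51^64 ≡ 34, 51^128 ≡ 60 (mod 137).
Test 51^d mod 137 for each divisor d in increasing order:
51^1 ≡ 51
51^2 ≡ 135
51^4 ≡ 4
51^8 ≡ 16
51^17 = 51^16·51^1 ≡ 41
51^34 = 51^32·51^2 ≡ 37
51^68 = 51^64·51^4 ≡ 136
51^136 = 51^128·51^8 ≡ 1  ← first divisor giving 1
The order is 136.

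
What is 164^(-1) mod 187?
65

gcd(164, 187) = 1, so the inverse exists.
Extended Euclidean algorithm on (187, 164):
187 = 1 × 164 + 23  ⟹  23 = (1)·187 + (-1)·164
164 = 7 × 23 + 3  ⟹  3 = (-7)·187 + (8)·164
23 = 7 × 3 + 2  ⟹  2 = (50)·187 + (-57)·164
3 = 1 × 2 + 1  ⟹  1 = (-57)·187 + (65)·164
So (65)·164 ≡ 1 (mod 187), i.e. 164^(-1) ≡ 65 (mod 187).
Check: 164 × 65 = 10660 ≡ 1 (mod 187)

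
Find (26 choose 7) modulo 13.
0

Using Lucas' theorem:
Write n=26 and k=7 in base 13:
n in base 13: [2, 0]
k in base 13: [0, 7]
C(26,7) mod 13 = ∏ C(n_i, k_i) mod 13
Digit binomials (mod 13): C(2,0) = 1; C(0,7) = 0 (k_i > n_i)
Product: 1 × 0 = 0 ≡ 0 (mod 13)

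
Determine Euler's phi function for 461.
460

461 = 461
φ(n) = n × ∏(1 - 1/p) for each prime p dividing n
φ(461) = 461 × (1 - 1/461) = 460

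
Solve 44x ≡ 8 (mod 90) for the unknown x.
x ≡ 37 (mod 45)

gcd(44, 90) = 2, which divides 8, so solutions exist.
Divide through by 2: 22x ≡ 4 (mod 45).
Find 22^(-1) mod 45 by the extended Euclidean algorithm:
45 = 2 × 22 + 1  ⟹  1 = (1)·45 + (-2)·22
So (-2)·22 ≡ 1 (mod 45), i.e. 22^(-1) ≡ -2 ≡ 43 (mod 45).
x ≡ 43 × 4 = 172 ≡ 37 (mod 45).
Check: 44 × 37 = 1628 ≡ 8 (mod 90).
x ≡ 37 (mod 45), giving 2 solutions mod 90.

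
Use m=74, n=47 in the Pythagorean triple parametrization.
(3267, 6956, 7685)

Euclid's formula: a = m² - n², b = 2mn, c = m² + n²
m = 74, n = 47
a = 74² - 47² = 5476 - 2209 = 3267
b = 2 × 74 × 47 = 6956
c = 74² + 47² = 5476 + 2209 = 7685
Verification: 3267² + 6956² = 10673289 + 48385936 = 59059225 = 7685² ✓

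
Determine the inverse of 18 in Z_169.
47

gcd(18, 169) = 1, so the inverse exists.
Extended Euclidean algorithm on (169, 18):
169 = 9 × 18 + 7  ⟹  7 = (1)·169 + (-9)·18
18 = 2 × 7 + 4  ⟹  4 = (-2)·169 + (19)·18
7 = 1 × 4 + 3  ⟹  3 = (3)·169 + (-28)·18
4 = 1 × 3 + 1  ⟹  1 = (-5)·169 + (47)·18
So (47)·18 ≡ 1 (mod 169), i.e. 18^(-1) ≡ 47 (mod 169).
Check: 18 × 47 = 846 ≡ 1 (mod 169)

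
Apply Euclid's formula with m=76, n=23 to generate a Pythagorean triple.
(5247, 3496, 6305)

Euclid's formula: a = m² - n², b = 2mn, c = m² + n²
m = 76, n = 23
a = 76² - 23² = 5776 - 529 = 5247
b = 2 × 76 × 23 = 3496
c = 76² + 23² = 5776 + 529 = 6305
Verification: 5247² + 3496² = 27531009 + 12222016 = 39753025 = 6305² ✓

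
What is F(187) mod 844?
805

Matrix identity: Q^n = [[F_(n+1), F_n], [F_n, F_(n-1)]] with Q = [[1,1],[1,0]].
n = 187 = 10111011₂. Square-and-multiply, entries mod 844:
Q^1 = [[1,1],[1,0]]
Q^2 = (Q^1)² = [[2,1],[1,1]]
Q^5 = (Q^2)²·Q = [[8,5],[5,3]]
Q^11 = (Q^5)²·Q = [[144,89],[89,55]]
Q^23 = (Q^11)²·Q = [[792,805],[805,831]]
Q^46 = (Q^23)² = [[5,3],[3,2]]
Q^93 = (Q^46)²·Q = [[55,34],[34,21]]
Q^187 = (Q^93)²·Q = [[13,805],[805,52]]
F_187 mod 844 = Q^187[0][1] = 805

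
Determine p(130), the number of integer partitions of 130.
5371315400

p(n) counts ways to write n as a sum of positive integers (order ignored).
Euler's pentagonal recurrence: p(k) = p(k-1) + p(k-2) - p(k-5) - p(k-7) + p(k-12) + p(k-15) - ... (offsets j(3j∓1)/2, signs ++--, p(0)=1, p(<0)=0).
DP table for k = 0..129: p(0)=1, p(1)=1, p(2)=2, p(3)=3, p(4)=5, p(5)=7, p(6)=11, p(7)=15, p(8)=22, p(9)=30, p(10)=42, p(11)=56, p(12)=77, p(13)=101, p(14)=135, p(15)=176, p(16)=231, p(17)=297, p(18)=385, p(19)=490, p(20)=627, p(21)=792, p(22)=1002, p(23)=1255, p(24)=1575, p(25)=1958, p(26)=2436, p(27)=3010, p(28)=3718, p(29)=4565, p(30)=5604, p(31)=6842, p(32)=8349, p(33)=10143, p(34)=12310, p(35)=14883, p(36)=17977, p(37)=21637, p(38)=26015, p(39)=31185, p(40)=37338, p(41)=44583, p(42)=53174, p(43)=63261, p(44)=75175, p(45)=89134, p(46)=105558, p(47)=124754, p(48)=147273, p(49)=173525, p(50)=204226, p(51)=239943, p(52)=281589, p(53)=329931, p(54)=386155, p(55)=451276, p(56)=526823, p(57)=614154, p(58)=715220, p(59)=831820, p(60)=966467, p(61)=1121505, p(62)=1300156, p(63)=1505499, p(64)=1741630, p(65)=2012558, p(66)=2323520, p(67)=2679689, p(68)=3087735, p(69)=3554345, p(70)=4087968, p(71)=4697205, p(72)=5392783, p(73)=6185689, p(74)=7089500, p(75)=8118264, p(76)=9289091, p(77)=10619863, p(78)=12132164, p(79)=13848650, p(80)=15796476, p(81)=18004327, p(82)=20506255, p(83)=23338469, p(84)=26543660, p(85)=30167357, p(86)=34262962, p(87)=38887673, p(88)=44108109, p(89)=49995925, p(90)=56634173, p(91)=64112359, p(92)=72533807, p(93)=82010177, p(94)=92669720, p(95)=104651419, p(96)=118114304, p(97)=133230930, p(98)=150198136, p(99)=169229875, p(100)=190569292, p(101)=214481126, p(102)=241265379, p(103)=271248950, p(104)=304801365, p(105)=342325709, p(106)=384276336, p(107)=431149389, p(108)=483502844, p(109)=541946240, p(110)=607163746, p(111)=679903203, p(112)=761002156, p(113)=851376628, p(114)=952050665, p(115)=1064144451, p(116)=1188908248, p(117)=1327710076, p(118)=1482074143, p(119)=1653668665, p(120)=1844349560, p(121)=2056148051, p(122)=2291320912, p(123)=2552338241, p(124)=2841940500, p(125)=3163127352, p(126)=3519222692, p(127)=3913864295, p(128)=4351078600, p(129)=4835271870.
Final step: p(130) = p(129) + p(128) - p(125) - p(123) + p(118) + p(115) - p(108) - p(104) + p(95) + p(90) - p(79) - p(73) + p(60) + p(53) - p(38) - p(30) + p(13) + p(4)
= 4835271870 + 4351078600 - 3163127352 - 2552338241 + 1482074143 + 1064144451 - 483502844 - 304801365 + 104651419 + 56634173 - 13848650 - 6185689 + 966467 + 329931 - 26015 - 5604 + 101 + 5
= 5371315400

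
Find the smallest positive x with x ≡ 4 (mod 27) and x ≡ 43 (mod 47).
1030

Using Chinese Remainder Theorem:
M = 27 × 47 = 1269
M1 = 47, M2 = 27
y1 = 47^(-1) mod 27 = 23
y2 = 27^(-1) mod 47 = 7
x = (4×47×23 + 43×27×7) mod 1269 = 1030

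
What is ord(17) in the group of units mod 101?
10

101 is prime, so ord(17) divides φ(101) = 100.
Divisors of 100: 1, 2, 4, 5, 10, 20, 25, 50, 100.
Repeated squaring: 17^1 ≡ 17, 17^2 ≡ 87, 17^4 ≡ 95, 17^8 ≡ 36, 17^16 ≡ 84, 17^32 ≡ 87, 17^64 ≡ 95 (mod 101).
Test 17^d mod 101 for each divisor d in increasing order:
17^1 ≡ 17
17^2 ≡ 87
17^4 ≡ 95
17^5 = 17^4·17^1 ≡ 100
17^10 = 17^8·17^2 ≡ 1  ← first divisor giving 1
The order is 10.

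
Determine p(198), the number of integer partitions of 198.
3345365983698

p(n) counts ways to write n as a sum of positive integers (order ignored).
Euler's pentagonal recurrence: p(k) = p(k-1) + p(k-2) - p(k-5) - p(k-7) + p(k-12) + p(k-15) - ... (offsets j(3j∓1)/2, signs ++--, p(0)=1, p(<0)=0).
DP table for k = 0..197: p(0)=1, p(1)=1, p(2)=2, p(3)=3, p(4)=5, p(5)=7, p(6)=11, p(7)=15, p(8)=22, p(9)=30, p(10)=42, p(11)=56, p(12)=77, p(13)=101, p(14)=135, p(15)=176, p(16)=231, p(17)=297, p(18)=385, p(19)=490, p(20)=627, p(21)=792, p(22)=1002, p(23)=1255, p(24)=1575, p(25)=1958, p(26)=2436, p(27)=3010, p(28)=3718, p(29)=4565, p(30)=5604, p(31)=6842, p(32)=8349, p(33)=10143, p(34)=12310, p(35)=14883, p(36)=17977, p(37)=21637, p(38)=26015, p(39)=31185, p(40)=37338, p(41)=44583, p(42)=53174, p(43)=63261, p(44)=75175, p(45)=89134, p(46)=105558, p(47)=124754, p(48)=147273, p(49)=173525, p(50)=204226, p(51)=239943, p(52)=281589, p(53)=329931, p(54)=386155, p(55)=451276, p(56)=526823, p(57)=614154, p(58)=715220, p(59)=831820, p(60)=966467, p(61)=1121505, p(62)=1300156, p(63)=1505499, p(64)=1741630, p(65)=2012558, p(66)=2323520, p(67)=2679689, p(68)=3087735, p(69)=3554345, p(70)=4087968, p(71)=4697205, p(72)=5392783, p(73)=6185689, p(74)=7089500, p(75)=8118264, p(76)=9289091, p(77)=10619863, p(78)=12132164, p(79)=13848650, p(80)=15796476, p(81)=18004327, p(82)=20506255, p(83)=23338469, p(84)=26543660, p(85)=30167357, p(86)=34262962, p(87)=38887673, p(88)=44108109, p(89)=49995925, p(90)=56634173, p(91)=64112359, p(92)=72533807, p(93)=82010177, p(94)=92669720, p(95)=104651419, p(96)=118114304, p(97)=133230930, p(98)=150198136, p(99)=169229875, p(100)=190569292, p(101)=214481126, p(102)=241265379, p(103)=271248950, p(104)=304801365, p(105)=342325709, p(106)=384276336, p(107)=431149389, p(108)=483502844, p(109)=541946240, p(110)=607163746, p(111)=679903203, p(112)=761002156, p(113)=851376628, p(114)=952050665, p(115)=1064144451, p(116)=1188908248, p(117)=1327710076, p(118)=1482074143, p(119)=1653668665, p(120)=1844349560, p(121)=2056148051, p(122)=2291320912, p(123)=2552338241, p(124)=2841940500, p(125)=3163127352, p(126)=3519222692, p(127)=3913864295, p(128)=4351078600, p(129)=4835271870, p(130)=5371315400, p(131)=5964539504, p(132)=6620830889, p(133)=7346629512, p(134)=8149040695, p(135)=9035836076, p(136)=10015581680, p(137)=11097645016, p(138)=12292341831, p(139)=13610949895, p(140)=15065878135, p(141)=16670689208, p(142)=18440293320, p(143)=20390982757, p(144)=22540654445, p(145)=24908858009, p(146)=27517052599, p(147)=30388671978, p(148)=33549419497, p(149)=37027355200, p(150)=40853235313, p(151)=45060624582, p(152)=49686288421, p(153)=54770336324, p(154)=60356673280, p(155)=66493182097, p(156)=73232243759, p(157)=80630964769, p(158)=88751778802, p(159)=97662728555, p(160)=107438159466, p(161)=118159068427, p(162)=129913904637, p(163)=142798995930, p(164)=156919475295, p(165)=172389800255, p(166)=189334822579, p(167)=207890420102, p(168)=228204732751, p(169)=250438925115, p(170)=274768617130, p(171)=301384802048, p(172)=330495499613, p(173)=362326859895, p(174)=397125074750, p(175)=435157697830, p(176)=476715857290, p(177)=522115831195, p(178)=571701605655, p(179)=625846753120, p(180)=684957390936, p(181)=749474411781, p(182)=819876908323, p(183)=896684817527, p(184)=980462880430, p(185)=1071823774337, p(186)=1171432692373, p(187)=1280011042268, p(188)=1398341745571, p(189)=1527273599625, p(190)=1667727404093, p(191)=1820701100652, p(192)=1987276856363, p(193)=2168627105469, p(194)=2366022741845, p(195)=2580840212973, p(196)=2814570987591, p(197)=3068829878530.
Final step: p(198) = p(197) + p(196) - p(193) - p(191) + p(186) + p(183) - p(176) - p(172) + p(163) + p(158) - p(147) - p(141) + p(128) + p(121) - p(106) - p(98) + p(81) + p(72) - p(53) - p(43) + p(22) + p(11)
= 3068829878530 + 2814570987591 - 2168627105469 - 1820701100652 + 1171432692373 + 896684817527 - 476715857290 - 330495499613 + 142798995930 + 88751778802 - 30388671978 - 16670689208 + 4351078600 + 2056148051 - 384276336 - 150198136 + 18004327 + 5392783 - 329931 - 63261 + 1002 + 56
= 3345365983698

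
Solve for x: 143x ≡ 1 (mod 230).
37

gcd(143, 230) = 1, so the inverse exists.
Extended Euclidean algorithm on (230, 143):
230 = 1 × 143 + 87  ⟹  87 = (1)·230 + (-1)·143
143 = 1 × 87 + 56  ⟹  56 = (-1)·230 + (2)·143
87 = 1 × 56 + 31  ⟹  31 = (2)·230 + (-3)·143
56 = 1 × 31 + 25  ⟹  25 = (-3)·230 + (5)·143
31 = 1 × 25 + 6  ⟹  6 = (5)·230 + (-8)·143
25 = 4 × 6 + 1  ⟹  1 = (-23)·230 + (37)·143
So (37)·143 ≡ 1 (mod 230), i.e. 143^(-1) ≡ 37 (mod 230).
Check: 143 × 37 = 5291 ≡ 1 (mod 230)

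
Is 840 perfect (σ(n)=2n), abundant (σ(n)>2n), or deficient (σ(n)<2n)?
abundant

Proper divisors of 840: sum = 1 + 2 + 3 + 4 + 5 + 6 + 7 + 8 + ... + 168 + 210 + 280 + 420 (31 divisors) = 2040
Since 2040 > 840, 840 is abundant.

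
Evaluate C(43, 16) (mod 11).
8

Using Lucas' theorem:
Write n=43 and k=16 in base 11:
n in base 11: [3, 10]
k in base 11: [1, 5]
C(43,16) mod 11 = ∏ C(n_i, k_i) mod 11
Digit binomials (mod 11): C(3,1) = 3; C(10,5) = 252 ≡ 10
Product: 3 × 10 = 30 ≡ 8 (mod 11)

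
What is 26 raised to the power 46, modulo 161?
9

Repeated squaring. Binary of 46 = 101110.
26^1 ≡ 26 (mod 161); 26^2 ≡ 32 (mod 161); 26^4 ≡ 58 (mod 161); 26^8 ≡ 144 (mod 161); 26^16 ≡ 128 (mod 161); 26^32 ≡ 123 (mod 161)
26^46 = 26^2 × 26^4 × 26^8 × 26^32 ≡ 9 (mod 161)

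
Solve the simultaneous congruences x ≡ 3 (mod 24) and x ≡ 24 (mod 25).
99

Using Chinese Remainder Theorem:
M = 24 × 25 = 600
M1 = 25, M2 = 24
y1 = 25^(-1) mod 24 = 1
y2 = 24^(-1) mod 25 = 24
x = (3×25×1 + 24×24×24) mod 600 = 99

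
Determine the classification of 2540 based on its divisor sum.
abundant

Proper divisors of 2540: sum = 1 + 2 + 4 + 5 + 10 + 20 + 127 + 254 + 508 + 635 + 1270 = 2836
Since 2836 > 2540, 2540 is abundant.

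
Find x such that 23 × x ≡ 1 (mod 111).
29

gcd(23, 111) = 1, so the inverse exists.
Extended Euclidean algorithm on (111, 23):
111 = 4 × 23 + 19  ⟹  19 = (1)·111 + (-4)·23
23 = 1 × 19 + 4  ⟹  4 = (-1)·111 + (5)·23
19 = 4 × 4 + 3  ⟹  3 = (5)·111 + (-24)·23
4 = 1 × 3 + 1  ⟹  1 = (-6)·111 + (29)·23
So (29)·23 ≡ 1 (mod 111), i.e. 23^(-1) ≡ 29 (mod 111).
Check: 23 × 29 = 667 ≡ 1 (mod 111)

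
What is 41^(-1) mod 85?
56

gcd(41, 85) = 1, so the inverse exists.
Extended Euclidean algorithm on (85, 41):
85 = 2 × 41 + 3  ⟹  3 = (1)·85 + (-2)·41
41 = 13 × 3 + 2  ⟹  2 = (-13)·85 + (27)·41
3 = 1 × 2 + 1  ⟹  1 = (14)·85 + (-29)·41
So (-29)·41 ≡ 1 (mod 85), i.e. 41^(-1) ≡ -29 ≡ 56 (mod 85).
Check: 41 × 56 = 2296 ≡ 1 (mod 85)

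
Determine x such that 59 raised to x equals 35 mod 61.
41

Baby-step giant-step with step n = ⌈√61⌉ = 8.
Baby steps 59^j mod 61 (j:value) for j=0..7: 0:1, 1:59, 2:4, 3:53, 4:16, 5:29, 6:3, 7:55.
Giant-step multiplier: 59^(-8) ≡ 59^(60-8) = 59^52 ≡ 56 (mod 61).
Giant steps γ_i = 35·56^i mod 61: γ_0=35, γ_1=8, γ_2=21, γ_3=17, γ_4=37, γ_5=59 (in table at j=1).
x = i·n + j = 5·8 + 1 = 41.
Check: 59^41 ≡ 35 (mod 61).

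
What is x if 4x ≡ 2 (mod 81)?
x ≡ 41 (mod 81)

gcd(4, 81) = 1, which divides 2, so solutions exist.
Find 4^(-1) mod 81 by the extended Euclidean algorithm:
81 = 20 × 4 + 1  ⟹  1 = (1)·81 + (-20)·4
So (-20)·4 ≡ 1 (mod 81), i.e. 4^(-1) ≡ -20 ≡ 61 (mod 81).
x ≡ 61 × 2 = 122 ≡ 41 (mod 81).
Check: 4 × 41 = 164 ≡ 2 (mod 81).
Unique solution: x ≡ 41 (mod 81)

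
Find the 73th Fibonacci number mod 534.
343

Matrix identity: Q^n = [[F_(n+1), F_n], [F_n, F_(n-1)]] with Q = [[1,1],[1,0]].
n = 73 = 1001001₂. Square-and-multiply, entries mod 534:
Q^1 = [[1,1],[1,0]]
Q^2 = (Q^1)² = [[2,1],[1,1]]
Q^4 = (Q^2)² = [[5,3],[3,2]]
Q^9 = (Q^4)²·Q = [[55,34],[34,21]]
Q^18 = (Q^9)² = [[443,448],[448,529]]
Q^36 = (Q^18)² = [[191,246],[246,479]]
Q^73 = (Q^36)²·Q = [[157,343],[343,348]]
F_73 mod 534 = Q^73[0][1] = 343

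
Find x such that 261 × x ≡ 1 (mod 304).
205

gcd(261, 304) = 1, so the inverse exists.
Extended Euclidean algorithm on (304, 261):
304 = 1 × 261 + 43  ⟹  43 = (1)·304 + (-1)·261
261 = 6 × 43 + 3  ⟹  3 = (-6)·304 + (7)·261
43 = 14 × 3 + 1  ⟹  1 = (85)·304 + (-99)·261
So (-99)·261 ≡ 1 (mod 304), i.e. 261^(-1) ≡ -99 ≡ 205 (mod 304).
Check: 261 × 205 = 53505 ≡ 1 (mod 304)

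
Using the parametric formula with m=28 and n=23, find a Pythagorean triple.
(255, 1288, 1313)

Euclid's formula: a = m² - n², b = 2mn, c = m² + n²
m = 28, n = 23
a = 28² - 23² = 784 - 529 = 255
b = 2 × 28 × 23 = 1288
c = 28² + 23² = 784 + 529 = 1313
Verification: 255² + 1288² = 65025 + 1658944 = 1723969 = 1313² ✓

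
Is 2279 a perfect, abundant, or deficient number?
deficient

Proper divisors of 2279: sum = 1 + 43 + 53 = 97
Since 97 < 2279, 2279 is deficient.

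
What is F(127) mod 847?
750

Matrix identity: Q^n = [[F_(n+1), F_n], [F_n, F_(n-1)]] with Q = [[1,1],[1,0]].
n = 127 = 1111111₂. Square-and-multiply, entries mod 847:
Q^1 = [[1,1],[1,0]]
Q^3 = (Q^1)²·Q = [[3,2],[2,1]]
Q^7 = (Q^3)²·Q = [[21,13],[13,8]]
Q^15 = (Q^7)²·Q = [[140,610],[610,377]]
Q^31 = (Q^15)²·Q = [[672,386],[386,286]]
Q^63 = (Q^31)²·Q = [[553,57],[57,496]]
Q^127 = (Q^63)²·Q = [[406,750],[750,503]]
F_127 mod 847 = Q^127[0][1] = 750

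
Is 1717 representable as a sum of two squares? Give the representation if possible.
6² + 41² (a=6, b=41)

Factorization: 1717 = 17 × 101
By Fermat: n is sum of two squares iff every prime p ≡ 3 (mod 4) appears to even power.
All primes ≡ 3 (mod 4) appear to even power.
Search a = 0, 1, 2, … for 1717 - a² a perfect square: first hit at a = 6: 1717 - 36 = 1681 = 41².
1717 = 6² + 41² = 36 + 1681 ✓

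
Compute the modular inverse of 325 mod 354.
61

gcd(325, 354) = 1, so the inverse exists.
Extended Euclidean algorithm on (354, 325):
354 = 1 × 325 + 29  ⟹  29 = (1)·354 + (-1)·325
325 = 11 × 29 + 6  ⟹  6 = (-11)·354 + (12)·325
29 = 4 × 6 + 5  ⟹  5 = (45)·354 + (-49)·325
6 = 1 × 5 + 1  ⟹  1 = (-56)·354 + (61)·325
So (61)·325 ≡ 1 (mod 354), i.e. 325^(-1) ≡ 61 (mod 354).
Check: 325 × 61 = 19825 ≡ 1 (mod 354)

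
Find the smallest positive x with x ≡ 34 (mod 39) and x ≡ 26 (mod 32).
346

Using Chinese Remainder Theorem:
M = 39 × 32 = 1248
M1 = 32, M2 = 39
y1 = 32^(-1) mod 39 = 11
y2 = 39^(-1) mod 32 = 23
x = (34×32×11 + 26×39×23) mod 1248 = 346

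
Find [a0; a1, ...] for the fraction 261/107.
[2; 2, 3, 1, 1, 1, 1, 2]

Euclidean algorithm steps:
261 = 2 × 107 + 47
107 = 2 × 47 + 13
47 = 3 × 13 + 8
13 = 1 × 8 + 5
8 = 1 × 5 + 3
5 = 1 × 3 + 2
3 = 1 × 2 + 1
2 = 2 × 1 + 0
Continued fraction: [2; 2, 3, 1, 1, 1, 1, 2]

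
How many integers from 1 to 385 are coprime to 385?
240

385 = 5 × 7 × 11
φ(n) = n × ∏(1 - 1/p) for each prime p dividing n
φ(385) = 385 × (1 - 1/5) × (1 - 1/7) × (1 - 1/11) = 240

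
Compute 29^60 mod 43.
16

Repeated squaring. Binary of 60 = 111100.
29^1 ≡ 29 (mod 43); 29^2 ≡ 24 (mod 43); 29^4 ≡ 17 (mod 43); 29^8 ≡ 31 (mod 43); 29^16 ≡ 15 (mod 43); 29^32 ≡ 10 (mod 43)
29^60 = 29^4 × 29^8 × 29^16 × 29^32 ≡ 16 (mod 43)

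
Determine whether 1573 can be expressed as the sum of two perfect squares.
22² + 33² (a=22, b=33)

Factorization: 1573 = 11^2 × 13
By Fermat: n is sum of two squares iff every prime p ≡ 3 (mod 4) appears to even power.
All primes ≡ 3 (mod 4) appear to even power.
Search a = 0, 1, 2, … for 1573 - a² a perfect square: first hit at a = 22: 1573 - 484 = 1089 = 33².
1573 = 22² + 33² = 484 + 1089 ✓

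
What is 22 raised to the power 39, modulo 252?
64

Repeated squaring. Binary of 39 = 100111.
22^1 ≡ 22 (mod 252); 22^2 ≡ 232 (mod 252); 22^4 ≡ 148 (mod 252); 22^8 ≡ 232 (mod 252); 22^16 ≡ 148 (mod 252); 22^32 ≡ 232 (mod 252)
22^39 = 22^1 × 22^2 × 22^4 × 22^32 ≡ 64 (mod 252)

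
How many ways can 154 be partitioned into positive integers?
60356673280

p(n) counts ways to write n as a sum of positive integers (order ignored).
Euler's pentagonal recurrence: p(k) = p(k-1) + p(k-2) - p(k-5) - p(k-7) + p(k-12) + p(k-15) - ... (offsets j(3j∓1)/2, signs ++--, p(0)=1, p(<0)=0).
DP table for k = 0..153: p(0)=1, p(1)=1, p(2)=2, p(3)=3, p(4)=5, p(5)=7, p(6)=11, p(7)=15, p(8)=22, p(9)=30, p(10)=42, p(11)=56, p(12)=77, p(13)=101, p(14)=135, p(15)=176, p(16)=231, p(17)=297, p(18)=385, p(19)=490, p(20)=627, p(21)=792, p(22)=1002, p(23)=1255, p(24)=1575, p(25)=1958, p(26)=2436, p(27)=3010, p(28)=3718, p(29)=4565, p(30)=5604, p(31)=6842, p(32)=8349, p(33)=10143, p(34)=12310, p(35)=14883, p(36)=17977, p(37)=21637, p(38)=26015, p(39)=31185, p(40)=37338, p(41)=44583, p(42)=53174, p(43)=63261, p(44)=75175, p(45)=89134, p(46)=105558, p(47)=124754, p(48)=147273, p(49)=173525, p(50)=204226, p(51)=239943, p(52)=281589, p(53)=329931, p(54)=386155, p(55)=451276, p(56)=526823, p(57)=614154, p(58)=715220, p(59)=831820, p(60)=966467, p(61)=1121505, p(62)=1300156, p(63)=1505499, p(64)=1741630, p(65)=2012558, p(66)=2323520, p(67)=2679689, p(68)=3087735, p(69)=3554345, p(70)=4087968, p(71)=4697205, p(72)=5392783, p(73)=6185689, p(74)=7089500, p(75)=8118264, p(76)=9289091, p(77)=10619863, p(78)=12132164, p(79)=13848650, p(80)=15796476, p(81)=18004327, p(82)=20506255, p(83)=23338469, p(84)=26543660, p(85)=30167357, p(86)=34262962, p(87)=38887673, p(88)=44108109, p(89)=49995925, p(90)=56634173, p(91)=64112359, p(92)=72533807, p(93)=82010177, p(94)=92669720, p(95)=104651419, p(96)=118114304, p(97)=133230930, p(98)=150198136, p(99)=169229875, p(100)=190569292, p(101)=214481126, p(102)=241265379, p(103)=271248950, p(104)=304801365, p(105)=342325709, p(106)=384276336, p(107)=431149389, p(108)=483502844, p(109)=541946240, p(110)=607163746, p(111)=679903203, p(112)=761002156, p(113)=851376628, p(114)=952050665, p(115)=1064144451, p(116)=1188908248, p(117)=1327710076, p(118)=1482074143, p(119)=1653668665, p(120)=1844349560, p(121)=2056148051, p(122)=2291320912, p(123)=2552338241, p(124)=2841940500, p(125)=3163127352, p(126)=3519222692, p(127)=3913864295, p(128)=4351078600, p(129)=4835271870, p(130)=5371315400, p(131)=5964539504, p(132)=6620830889, p(133)=7346629512, p(134)=8149040695, p(135)=9035836076, p(136)=10015581680, p(137)=11097645016, p(138)=12292341831, p(139)=13610949895, p(140)=15065878135, p(141)=16670689208, p(142)=18440293320, p(143)=20390982757, p(144)=22540654445, p(145)=24908858009, p(146)=27517052599, p(147)=30388671978, p(148)=33549419497, p(149)=37027355200, p(150)=40853235313, p(151)=45060624582, p(152)=49686288421, p(153)=54770336324.
Final step: p(154) = p(153) + p(152) - p(149) - p(147) + p(142) + p(139) - p(132) - p(128) + p(119) + p(114) - p(103) - p(97) + p(84) + p(77) - p(62) - p(54) + p(37) + p(28) - p(9)
= 54770336324 + 49686288421 - 37027355200 - 30388671978 + 18440293320 + 13610949895 - 6620830889 - 4351078600 + 1653668665 + 952050665 - 271248950 - 133230930 + 26543660 + 10619863 - 1300156 - 386155 + 21637 + 3718 - 30
= 60356673280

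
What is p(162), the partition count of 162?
129913904637

p(n) counts ways to write n as a sum of positive integers (order ignored).
Euler's pentagonal recurrence: p(k) = p(k-1) + p(k-2) - p(k-5) - p(k-7) + p(k-12) + p(k-15) - ... (offsets j(3j∓1)/2, signs ++--, p(0)=1, p(<0)=0).
DP table for k = 0..161: p(0)=1, p(1)=1, p(2)=2, p(3)=3, p(4)=5, p(5)=7, p(6)=11, p(7)=15, p(8)=22, p(9)=30, p(10)=42, p(11)=56, p(12)=77, p(13)=101, p(14)=135, p(15)=176, p(16)=231, p(17)=297, p(18)=385, p(19)=490, p(20)=627, p(21)=792, p(22)=1002, p(23)=1255, p(24)=1575, p(25)=1958, p(26)=2436, p(27)=3010, p(28)=3718, p(29)=4565, p(30)=5604, p(31)=6842, p(32)=8349, p(33)=10143, p(34)=12310, p(35)=14883, p(36)=17977, p(37)=21637, p(38)=26015, p(39)=31185, p(40)=37338, p(41)=44583, p(42)=53174, p(43)=63261, p(44)=75175, p(45)=89134, p(46)=105558, p(47)=124754, p(48)=147273, p(49)=173525, p(50)=204226, p(51)=239943, p(52)=281589, p(53)=329931, p(54)=386155, p(55)=451276, p(56)=526823, p(57)=614154, p(58)=715220, p(59)=831820, p(60)=966467, p(61)=1121505, p(62)=1300156, p(63)=1505499, p(64)=1741630, p(65)=2012558, p(66)=2323520, p(67)=2679689, p(68)=3087735, p(69)=3554345, p(70)=4087968, p(71)=4697205, p(72)=5392783, p(73)=6185689, p(74)=7089500, p(75)=8118264, p(76)=9289091, p(77)=10619863, p(78)=12132164, p(79)=13848650, p(80)=15796476, p(81)=18004327, p(82)=20506255, p(83)=23338469, p(84)=26543660, p(85)=30167357, p(86)=34262962, p(87)=38887673, p(88)=44108109, p(89)=49995925, p(90)=56634173, p(91)=64112359, p(92)=72533807, p(93)=82010177, p(94)=92669720, p(95)=104651419, p(96)=118114304, p(97)=133230930, p(98)=150198136, p(99)=169229875, p(100)=190569292, p(101)=214481126, p(102)=241265379, p(103)=271248950, p(104)=304801365, p(105)=342325709, p(106)=384276336, p(107)=431149389, p(108)=483502844, p(109)=541946240, p(110)=607163746, p(111)=679903203, p(112)=761002156, p(113)=851376628, p(114)=952050665, p(115)=1064144451, p(116)=1188908248, p(117)=1327710076, p(118)=1482074143, p(119)=1653668665, p(120)=1844349560, p(121)=2056148051, p(122)=2291320912, p(123)=2552338241, p(124)=2841940500, p(125)=3163127352, p(126)=3519222692, p(127)=3913864295, p(128)=4351078600, p(129)=4835271870, p(130)=5371315400, p(131)=5964539504, p(132)=6620830889, p(133)=7346629512, p(134)=8149040695, p(135)=9035836076, p(136)=10015581680, p(137)=11097645016, p(138)=12292341831, p(139)=13610949895, p(140)=15065878135, p(141)=16670689208, p(142)=18440293320, p(143)=20390982757, p(144)=22540654445, p(145)=24908858009, p(146)=27517052599, p(147)=30388671978, p(148)=33549419497, p(149)=37027355200, p(150)=40853235313, p(151)=45060624582, p(152)=49686288421, p(153)=54770336324, p(154)=60356673280, p(155)=66493182097, p(156)=73232243759, p(157)=80630964769, p(158)=88751778802, p(159)=97662728555, p(160)=107438159466, p(161)=118159068427.
Final step: p(162) = p(161) + p(160) - p(157) - p(155) + p(150) + p(147) - p(140) - p(136) + p(127) + p(122) - p(111) - p(105) + p(92) + p(85) - p(70) - p(62) + p(45) + p(36) - p(17) - p(7)
= 118159068427 + 107438159466 - 80630964769 - 66493182097 + 40853235313 + 30388671978 - 15065878135 - 10015581680 + 3913864295 + 2291320912 - 679903203 - 342325709 + 72533807 + 30167357 - 4087968 - 1300156 + 89134 + 17977 - 297 - 15
= 129913904637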